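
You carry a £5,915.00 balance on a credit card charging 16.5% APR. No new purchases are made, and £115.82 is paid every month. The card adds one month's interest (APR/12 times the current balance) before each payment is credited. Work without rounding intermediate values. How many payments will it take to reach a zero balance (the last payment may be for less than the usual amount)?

89 months

Monthly rate r = 16.5%/12 = 1.375% = 0.01375.
Recurrence: B ← B·(1+r) − £115.82.
Month 1: interest £81.33; balance after payment £5,880.51.
Month 2: interest £80.86; balance after payment £5,845.55.
Closed form: n = −ln(1 − rB₀/P)/ln(1+r) = −ln(0.29778)/ln(1.01375) ≈ 88.706, so the balance reaches zero during payment 89.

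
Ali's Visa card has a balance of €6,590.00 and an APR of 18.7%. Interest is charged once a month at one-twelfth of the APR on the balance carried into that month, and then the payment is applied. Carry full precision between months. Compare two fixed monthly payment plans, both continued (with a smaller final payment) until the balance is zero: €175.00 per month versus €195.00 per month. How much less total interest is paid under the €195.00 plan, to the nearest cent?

€571.53

Monthly rate r = 18.7%/12 = 1.55833% = 0.0155833.
At €175.00/mo: n = ⌈−ln(1 − rB₀/P)/ln(1+r)⌉ = 58 payments (last €28.26); total interest = total paid − €6,590.00 = €3,413.26.
At €195.00/mo: 49 payments (last €71.73); total interest €2,841.73.
Interest saved = €3,413.26 − €2,841.73 = €571.53.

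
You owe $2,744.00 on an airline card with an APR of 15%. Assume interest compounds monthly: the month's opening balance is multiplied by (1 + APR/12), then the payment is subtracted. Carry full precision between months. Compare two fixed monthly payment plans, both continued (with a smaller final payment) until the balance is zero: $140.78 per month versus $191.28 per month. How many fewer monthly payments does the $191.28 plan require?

Monthly rate r = 15%/12 = 1.25% = 0.0125.
At $140.78/mo: n = ⌈−ln(1 − rB₀/P)/ln(1+r)⌉ = 23 payments (last $67.60); total interest = total paid − $2,744.00 = $420.76.
At $191.28/mo: 16 payments (last $173.82); total interest $299.02.
Payments saved = 23 − 16 = 7.

7 fewer payments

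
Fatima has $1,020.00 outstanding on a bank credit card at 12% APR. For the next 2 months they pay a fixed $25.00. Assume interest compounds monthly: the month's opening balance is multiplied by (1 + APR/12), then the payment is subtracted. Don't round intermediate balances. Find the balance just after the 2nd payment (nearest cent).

Monthly rate r = 12%/12 = 1% = 0.01.
Each month: B ← B·(1+r) − $25.00.
Month 1: interest $10.20; balance after payment $1,005.20.
Month 2: interest $10.05; balance after payment $990.25.

$990.25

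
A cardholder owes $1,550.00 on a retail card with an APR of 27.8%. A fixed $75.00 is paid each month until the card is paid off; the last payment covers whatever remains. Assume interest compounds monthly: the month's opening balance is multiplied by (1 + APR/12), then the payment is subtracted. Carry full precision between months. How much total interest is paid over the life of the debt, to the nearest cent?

$583.98

Monthly rate r = 27.8%/12 = 2.31667% = 0.0231667.
Payoff takes n = ⌈−ln(1 − rB₀/P)/ln(1+r)⌉ = ⌈28.450⌉ = 29 payments; the last is $33.98.
Total paid = 28·$75.00 + $33.98 = $2,133.98.
Total interest = total paid − principal = $2,133.98 − $1,550.00 = $583.98.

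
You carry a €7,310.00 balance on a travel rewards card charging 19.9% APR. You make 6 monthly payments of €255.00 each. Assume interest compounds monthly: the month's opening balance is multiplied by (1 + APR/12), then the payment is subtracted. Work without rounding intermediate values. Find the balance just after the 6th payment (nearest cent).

Monthly rate r = 19.9%/12 = 1.65833% = 0.0165833.
Each month: B ← B·(1+r) − €255.00.
Month 1: interest €121.22; balance after payment €7,176.22.
Month 2: interest €119.01; balance after payment €7,040.23.
Month 3: interest €116.75; balance after payment €6,901.98.
Month 4: interest €114.46; balance after payment €6,761.44.
Month 5: interest €112.13; balance after payment €6,618.57.
Month 6: interest €109.76; balance after payment €6,473.32.

€6,473.32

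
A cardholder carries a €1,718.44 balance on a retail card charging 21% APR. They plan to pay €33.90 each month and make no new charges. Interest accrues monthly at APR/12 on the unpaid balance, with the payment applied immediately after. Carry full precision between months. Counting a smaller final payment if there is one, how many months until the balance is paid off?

126 payments

Monthly rate r = 21%/12 = 1.75% = 0.0175.
Recurrence: B ← B·(1+r) − €33.90.
Month 1: interest €30.07; balance after payment €1,714.61.
Month 2: interest €30.01; balance after payment €1,710.72.
Closed form: n = −ln(1 − rB₀/P)/ln(1+r) = −ln(0.1129)/ln(1.0175) ≈ 125.731, so the balance reaches zero during payment 126.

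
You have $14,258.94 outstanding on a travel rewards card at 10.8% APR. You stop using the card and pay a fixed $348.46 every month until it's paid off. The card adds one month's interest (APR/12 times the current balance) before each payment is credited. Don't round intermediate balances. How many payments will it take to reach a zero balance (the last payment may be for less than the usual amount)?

52 months

Monthly rate r = 10.8%/12 = 0.9% = 0.009.
Recurrence: B ← B·(1+r) − $348.46.
Month 1: interest $128.33; balance after payment $14,038.81.
Month 2: interest $126.35; balance after payment $13,816.70.
Closed form: n = −ln(1 − rB₀/P)/ln(1+r) = −ln(0.63172)/ln(1.009) ≈ 51.263, so the balance reaches zero during payment 52.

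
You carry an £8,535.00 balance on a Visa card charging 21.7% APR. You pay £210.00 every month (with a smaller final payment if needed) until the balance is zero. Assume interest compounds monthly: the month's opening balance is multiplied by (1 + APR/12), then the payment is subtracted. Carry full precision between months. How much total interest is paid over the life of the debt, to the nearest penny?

Monthly rate r = 21.7%/12 = 1.80833% = 0.0180833.
Payoff takes n = ⌈−ln(1 − rB₀/P)/ln(1+r)⌉ = ⌈74.092⌉ = 75 payments; the last is £19.57.
Total paid = 74·£210.00 + £19.57 = £15,559.57.
Total interest = total paid − principal = £15,559.57 − £8,535.00 = £7,024.57.

£7,024.57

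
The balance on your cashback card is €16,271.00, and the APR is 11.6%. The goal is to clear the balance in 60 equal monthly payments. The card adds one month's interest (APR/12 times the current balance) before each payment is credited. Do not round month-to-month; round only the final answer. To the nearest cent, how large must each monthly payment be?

€358.66

Monthly rate r = 11.6%/12 = 0.966667% = 0.00966667.
Level-payment amortization: P = B₀·r / (1 − (1+r)^(−n)) = 16271.00·0.00966667 / (1 − 1.00967^(−60)).
Denominator 1 − (1+r)^(−60) = 0.43853992.
P = 157.286 / 0.43853992 ≈ 358.66.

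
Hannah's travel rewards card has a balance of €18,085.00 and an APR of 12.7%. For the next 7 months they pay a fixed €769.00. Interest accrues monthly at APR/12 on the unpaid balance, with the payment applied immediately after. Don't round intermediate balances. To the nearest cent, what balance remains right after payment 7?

Monthly rate r = 12.7%/12 = 1.05833% = 0.0105833.
Each month: B ← B·(1+r) − €769.00.
Month 1: interest €191.40; balance after payment €17,507.40.
Month 2: interest €185.29; balance after payment €16,923.69.
Month 3: interest €179.11; balance after payment €16,333.80.
Month 4: interest €172.87; balance after payment €15,737.66.
Month 5: interest €166.56; balance after payment €15,135.22.
Month 6: interest €160.18; balance after payment €14,526.40.
Month 7: interest €153.74; balance after payment €13,911.14.

€13,911.14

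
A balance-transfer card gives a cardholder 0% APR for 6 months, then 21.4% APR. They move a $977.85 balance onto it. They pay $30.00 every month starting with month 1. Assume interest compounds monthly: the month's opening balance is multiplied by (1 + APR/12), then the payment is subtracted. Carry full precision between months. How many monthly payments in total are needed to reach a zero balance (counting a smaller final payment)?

43 months

Promo months 1–6 at r₀ = 0%/12 = 0; months 7+ at r₁ = 21.4%/12 = 0.0178333.
After month 6 (no interest yet): B = $977.85 − 6·$30.00 = $797.85.
Then at r₁ with $30.00/mo: n₂ = −ln(1 − r₁·B/P)/ln(1+r₁) ≈ 36.38 → 37 more payments.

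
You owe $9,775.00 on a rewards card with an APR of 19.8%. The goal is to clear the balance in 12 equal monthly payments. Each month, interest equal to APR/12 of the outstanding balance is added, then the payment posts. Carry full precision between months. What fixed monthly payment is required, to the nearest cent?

$904.57

Monthly rate r = 19.8%/12 = 1.65% = 0.0165.
Level-payment amortization: P = B₀·r / (1 − (1+r)^(−n)) = 9775.00·0.0165 / (1 − 1.0165^(−12)).
Denominator 1 − (1+r)^(−12) = 0.178303562.
P = 161.287 / 0.178303562 ≈ 904.57.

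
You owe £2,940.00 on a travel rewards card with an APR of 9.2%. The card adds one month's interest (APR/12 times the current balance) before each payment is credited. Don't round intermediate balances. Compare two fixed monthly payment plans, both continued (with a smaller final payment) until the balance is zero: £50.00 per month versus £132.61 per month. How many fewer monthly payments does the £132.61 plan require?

54 fewer payments

Monthly rate r = 9.2%/12 = 0.766667% = 0.00766667.
At £50.00/mo: n = ⌈−ln(1 − rB₀/P)/ln(1+r)⌉ = 79 payments (last £23.44); total interest = total paid − £2,940.00 = £983.44.
At £132.61/mo: 25 payments (last £52.17); total interest £294.81.
Payments saved = 79 − 25 = 54.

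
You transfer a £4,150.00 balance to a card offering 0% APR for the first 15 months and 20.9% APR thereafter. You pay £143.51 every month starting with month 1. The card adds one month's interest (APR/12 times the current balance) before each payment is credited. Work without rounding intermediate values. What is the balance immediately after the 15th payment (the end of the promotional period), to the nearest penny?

Promo months 1–15 at r₀ = 0%/12 = 0; months 16+ at r₁ = 20.9%/12 = 0.0174167.
After month 15 (no interest yet): B = £4,150.00 − 15·£143.51 = £1,997.35.

£1,997.35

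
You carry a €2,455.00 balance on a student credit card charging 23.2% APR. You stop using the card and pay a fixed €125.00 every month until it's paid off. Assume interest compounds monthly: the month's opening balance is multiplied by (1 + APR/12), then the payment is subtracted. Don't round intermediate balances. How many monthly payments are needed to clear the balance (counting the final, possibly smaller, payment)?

25 months

Monthly rate r = 23.2%/12 = 1.93333% = 0.0193333.
Recurrence: B ← B·(1+r) − €125.00.
Month 1: interest €47.46; balance after payment €2,377.46.
Month 2: interest €45.96; balance after payment €2,298.43.
Closed form: n = −ln(1 − rB₀/P)/ln(1+r) = −ln(0.62029)/ln(1.01933) ≈ 24.940, so the balance reaches zero during payment 25.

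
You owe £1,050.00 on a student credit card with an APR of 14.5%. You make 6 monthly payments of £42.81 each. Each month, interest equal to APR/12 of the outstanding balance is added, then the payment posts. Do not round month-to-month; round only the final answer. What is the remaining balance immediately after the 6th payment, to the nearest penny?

£863.72

Monthly rate r = 14.5%/12 = 1.20833% = 0.0120833.
Each month: B ← B·(1+r) − £42.81.
Month 1: interest £12.69; balance after payment £1,019.88.
Month 2: interest £12.32; balance after payment £989.39.
Month 3: interest £11.96; balance after payment £958.54.
Month 4: interest £11.58; balance after payment £927.31.
Month 5: interest £11.20; balance after payment £895.70.
Month 6: interest £10.82; balance after payment £863.72.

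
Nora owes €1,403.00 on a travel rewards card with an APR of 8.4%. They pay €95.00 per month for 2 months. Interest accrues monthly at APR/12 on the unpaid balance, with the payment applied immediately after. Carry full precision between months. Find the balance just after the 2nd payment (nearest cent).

€1,232.05

Monthly rate r = 8.4%/12 = 0.7% = 0.007.
Each month: B ← B·(1+r) − €95.00.
Month 1: interest €9.82; balance after payment €1,317.82.
Month 2: interest €9.22; balance after payment €1,232.05.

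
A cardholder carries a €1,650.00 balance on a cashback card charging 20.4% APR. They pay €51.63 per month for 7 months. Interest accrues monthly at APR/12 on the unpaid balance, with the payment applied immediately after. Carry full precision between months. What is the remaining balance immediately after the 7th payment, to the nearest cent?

Monthly rate r = 20.4%/12 = 1.7% = 0.017.
Each month: B ← B·(1+r) − €51.63.
Month 1: interest €28.05; balance after payment €1,626.42.
Month 2: interest €27.65; balance after payment €1,602.44.
Month 3: interest €27.24; balance after payment €1,578.05.
Month 4: interest €26.83; balance after payment €1,553.25.
Month 5: interest €26.41; balance after payment €1,528.02.
Month 6: interest €25.98; balance after payment €1,502.37.
Month 7: interest €25.54; balance after payment €1,476.28.

€1,476.28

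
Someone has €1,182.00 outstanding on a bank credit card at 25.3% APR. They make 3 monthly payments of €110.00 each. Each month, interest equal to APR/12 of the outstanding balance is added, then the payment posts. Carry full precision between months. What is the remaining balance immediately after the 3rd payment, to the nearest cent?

Monthly rate r = 25.3%/12 = 2.10833% = 0.0210833.
Each month: B ← B·(1+r) − €110.00.
Month 1: interest €24.92; balance after payment €1,096.92.
Month 2: interest €23.13; balance after payment €1,010.05.
Month 3: interest €21.30; balance after payment €921.34.

€921.34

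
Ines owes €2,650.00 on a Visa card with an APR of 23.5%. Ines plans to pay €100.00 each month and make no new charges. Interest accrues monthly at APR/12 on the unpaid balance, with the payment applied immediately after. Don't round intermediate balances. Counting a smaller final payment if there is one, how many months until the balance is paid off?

38 months

Monthly rate r = 23.5%/12 = 1.95833% = 0.0195833.
Recurrence: B ← B·(1+r) − €100.00.
Month 1: interest €51.90; balance after payment €2,601.90.
Month 2: interest €50.95; balance after payment €2,552.85.
Closed form: n = −ln(1 − rB₀/P)/ln(1+r) = −ln(0.48104)/ln(1.01958) ≈ 37.733, so the balance reaches zero during payment 38.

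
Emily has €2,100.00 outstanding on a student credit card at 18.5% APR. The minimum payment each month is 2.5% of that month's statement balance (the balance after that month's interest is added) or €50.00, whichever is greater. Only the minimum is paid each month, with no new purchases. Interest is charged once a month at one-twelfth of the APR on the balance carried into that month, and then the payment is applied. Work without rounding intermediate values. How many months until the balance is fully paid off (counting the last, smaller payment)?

68 months

Monthly rate r = 18.5%/12 = 1.54167% = 0.0154167.
While 2.5% of the post-interest balance exceeds €50.00, each month B ← (B·(1+r))·(1 − 0.025), i.e. B shrinks by the factor (1+r)·0.975 = 0.99003.
This holds for months 1–7. Entering month 8 the balance is €1,957.77; 2.5% of the post-interest balance is now below €50.00, so the flat €50.00 minimum applies from here.
From month 8 a fixed €50.00 at rate r clears €1,957.77 in 61 more payments. Total: 7 + 61 = 68 months.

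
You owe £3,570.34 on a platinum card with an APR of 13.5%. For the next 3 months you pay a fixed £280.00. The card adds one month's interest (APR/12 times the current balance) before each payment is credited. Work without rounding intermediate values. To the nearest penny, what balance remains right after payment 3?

Monthly rate r = 13.5%/12 = 1.125% = 0.01125.
Each month: B ← B·(1+r) − £280.00.
Month 1: interest £40.17; balance after payment £3,330.51.
Month 2: interest £37.47; balance after payment £3,087.97.
Month 3: interest £34.74; balance after payment £2,842.71.

£2,842.71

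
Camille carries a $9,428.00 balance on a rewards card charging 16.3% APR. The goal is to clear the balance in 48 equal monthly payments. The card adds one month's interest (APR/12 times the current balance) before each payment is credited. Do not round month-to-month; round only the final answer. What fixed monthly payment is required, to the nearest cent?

$268.64

Monthly rate r = 16.3%/12 = 1.35833% = 0.0135833.
Level-payment amortization: P = B₀·r / (1 − (1+r)^(−n)) = 9428.00·0.0135833 / (1 − 1.01358^(−48)).
Denominator 1 − (1+r)^(−48) = 0.476705842.
P = 128.064 / 0.476705842 ≈ 268.64.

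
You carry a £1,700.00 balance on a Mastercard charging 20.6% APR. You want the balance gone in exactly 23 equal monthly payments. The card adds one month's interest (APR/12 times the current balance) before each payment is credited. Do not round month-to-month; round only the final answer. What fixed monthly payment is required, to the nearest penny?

£90.09

Monthly rate r = 20.6%/12 = 1.71667% = 0.0171667.
Level-payment amortization: P = B₀·r / (1 − (1+r)^(−n)) = 1700.00·0.0171667 / (1 − 1.01717^(−23)).
Denominator 1 − (1+r)^(−23) = 0.323946213.
P = 29.1833 / 0.323946213 ≈ 90.09.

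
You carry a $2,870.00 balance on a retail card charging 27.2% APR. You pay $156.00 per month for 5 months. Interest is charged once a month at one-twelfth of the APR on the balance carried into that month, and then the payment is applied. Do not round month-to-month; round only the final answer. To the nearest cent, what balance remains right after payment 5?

$2,394.18

Monthly rate r = 27.2%/12 = 2.26667% = 0.0226667.
Each month: B ← B·(1+r) − $156.00.
Month 1: interest $65.05; balance after payment $2,779.05.
Month 2: interest $62.99; balance after payment $2,686.05.
Month 3: interest $60.88; balance after payment $2,590.93.
Month 4: interest $58.73; balance after payment $2,493.66.
Month 5: interest $56.52; balance after payment $2,394.18.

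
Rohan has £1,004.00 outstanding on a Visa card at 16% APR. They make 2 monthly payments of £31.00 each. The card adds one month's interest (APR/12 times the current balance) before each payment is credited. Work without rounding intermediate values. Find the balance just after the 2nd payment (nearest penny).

Monthly rate r = 16%/12 = 1.33333% = 0.0133333.
Each month: B ← B·(1+r) − £31.00.
Month 1: interest £13.39; balance after payment £986.39.
Month 2: interest £13.15; balance after payment £968.54.

£968.54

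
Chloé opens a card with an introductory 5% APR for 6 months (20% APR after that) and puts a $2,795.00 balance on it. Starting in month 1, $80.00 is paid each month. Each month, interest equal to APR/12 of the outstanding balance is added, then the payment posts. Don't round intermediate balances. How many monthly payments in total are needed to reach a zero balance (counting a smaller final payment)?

48 months

Promo months 1–6 at r₀ = 5%/12 = 0.00416667; months 7+ at r₁ = 20%/12 = 0.0166667.
After month 6: iterate B ← B·(1+r₀) − $80.00 for 6 months → $2,380.58.
Then at r₁ with $80.00/mo: n₂ = −ln(1 − r₁·B/P)/ln(1+r₁) ≈ 41.45 → 42 more payments.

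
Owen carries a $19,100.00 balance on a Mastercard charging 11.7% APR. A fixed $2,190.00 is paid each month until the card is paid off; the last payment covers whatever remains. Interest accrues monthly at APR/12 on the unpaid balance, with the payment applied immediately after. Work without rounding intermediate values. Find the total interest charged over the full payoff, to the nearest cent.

$959.84

Monthly rate r = 11.7%/12 = 0.975% = 0.00975.
Payoff takes n = ⌈−ln(1 − rB₀/P)/ln(1+r)⌉ = ⌈9.159⌉ = 10 payments; the last is $349.84.
Total paid = 9·$2,190.00 + $349.84 = $20,059.84.
Total interest = total paid − principal = $20,059.84 − $19,100.00 = $959.84.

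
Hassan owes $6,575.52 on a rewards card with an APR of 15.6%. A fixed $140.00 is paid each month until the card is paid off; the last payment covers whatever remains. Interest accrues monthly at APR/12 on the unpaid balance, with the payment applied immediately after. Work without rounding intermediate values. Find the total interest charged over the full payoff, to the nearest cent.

Monthly rate r = 15.6%/12 = 1.3% = 0.013.
Payoff takes n = ⌈−ln(1 − rB₀/P)/ln(1+r)⌉ = ⌈73.017⌉ = 74 payments; the last is $2.43.
Total paid = 73·$140.00 + $2.43 = $10,222.43.
Total interest = total paid − principal = $10,222.43 − $6,575.52 = $3,646.91.

$3,646.91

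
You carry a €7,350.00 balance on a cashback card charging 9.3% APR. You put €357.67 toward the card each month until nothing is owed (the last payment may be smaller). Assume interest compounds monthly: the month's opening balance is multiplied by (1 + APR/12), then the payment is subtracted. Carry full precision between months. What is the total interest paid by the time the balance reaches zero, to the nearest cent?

€687.26

Monthly rate r = 9.3%/12 = 0.775% = 0.00775.
Payoff takes n = ⌈−ln(1 − rB₀/P)/ln(1+r)⌉ = ⌈22.470⌉ = 23 payments; the last is €168.52.
Total paid = 22·€357.67 + €168.52 = €8,037.26.
Total interest = total paid − principal = €8,037.26 − €7,350.00 = €687.26.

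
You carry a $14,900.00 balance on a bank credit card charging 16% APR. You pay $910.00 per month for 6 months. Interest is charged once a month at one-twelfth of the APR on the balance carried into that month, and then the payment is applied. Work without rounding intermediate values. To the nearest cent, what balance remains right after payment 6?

$10,487.18

Monthly rate r = 16%/12 = 1.33333% = 0.0133333.
Each month: B ← B·(1+r) − $910.00.
Month 1: interest $198.67; balance after payment $14,188.67.
Month 2: interest $189.18; balance after payment $13,467.85.
Month 3: interest $179.57; balance after payment $12,737.42.
Month 4: interest $169.83; balance after payment $11,997.25.
Month 5: interest $159.96; balance after payment $11,247.22.
Month 6: interest $149.96; balance after payment $10,487.18.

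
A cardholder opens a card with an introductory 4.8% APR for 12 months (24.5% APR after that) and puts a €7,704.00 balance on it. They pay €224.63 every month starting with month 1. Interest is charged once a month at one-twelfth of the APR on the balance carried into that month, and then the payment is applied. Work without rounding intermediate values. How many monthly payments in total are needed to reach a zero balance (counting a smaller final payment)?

Promo months 1–12 at r₀ = 4.8%/12 = 0.004; months 13+ at r₁ = 24.5%/12 = 0.0204167.
After month 12: iterate B ← B·(1+r₀) − €224.63 for 12 months → €5,326.38.
Then at r₁ with €224.63/mo: n₂ = −ln(1 − r₁·B/P)/ln(1+r₁) ≈ 32.75 → 33 more payments.

45 payments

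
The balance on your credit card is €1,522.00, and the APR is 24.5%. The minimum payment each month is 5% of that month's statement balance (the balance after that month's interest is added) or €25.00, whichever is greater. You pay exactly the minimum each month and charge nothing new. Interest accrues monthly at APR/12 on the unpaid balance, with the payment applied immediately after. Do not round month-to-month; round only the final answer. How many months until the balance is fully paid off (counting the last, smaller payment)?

Monthly rate r = 24.5%/12 = 2.04167% = 0.0204167.
While 5% of the post-interest balance exceeds €25.00, each month B ← (B·(1+r))·(1 − 0.05), i.e. B shrinks by the factor (1+r)·0.95 = 0.9694.
This holds for months 1–37. Entering month 38 the balance is €481.90; 5% of the post-interest balance is now below €25.00, so the flat €25.00 minimum applies from here.
From month 38 a fixed €25.00 at rate r clears €481.90 in 25 more payments. Total: 37 + 25 = 62 months.

62 months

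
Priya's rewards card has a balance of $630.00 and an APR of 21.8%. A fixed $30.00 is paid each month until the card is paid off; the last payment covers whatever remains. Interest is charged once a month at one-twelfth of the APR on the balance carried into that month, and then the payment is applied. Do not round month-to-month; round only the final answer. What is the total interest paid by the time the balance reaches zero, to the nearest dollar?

$171

Monthly rate r = 21.8%/12 = 1.81667% = 0.0181667.
Payoff takes n = ⌈−ln(1 − rB₀/P)/ln(1+r)⌉ = ⌈26.687⌉ = 27 payments; the last is $20.66.
Total paid = 26·$30.00 + $20.66 = $800.66.
Total interest = total paid − principal = $800.66 − $630.00 = $170.66.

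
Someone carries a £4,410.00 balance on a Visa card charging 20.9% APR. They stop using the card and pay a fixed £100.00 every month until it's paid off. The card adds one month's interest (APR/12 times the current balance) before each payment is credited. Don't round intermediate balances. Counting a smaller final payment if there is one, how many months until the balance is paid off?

85 months

Monthly rate r = 20.9%/12 = 1.74167% = 0.0174167.
Recurrence: B ← B·(1+r) − £100.00.
Month 1: interest £76.81; balance after payment £4,386.81.
Month 2: interest £76.40; balance after payment £4,363.21.
Closed form: n = −ln(1 − rB₀/P)/ln(1+r) = −ln(0.23192)/ln(1.01742) ≈ 84.633, so the balance reaches zero during payment 85.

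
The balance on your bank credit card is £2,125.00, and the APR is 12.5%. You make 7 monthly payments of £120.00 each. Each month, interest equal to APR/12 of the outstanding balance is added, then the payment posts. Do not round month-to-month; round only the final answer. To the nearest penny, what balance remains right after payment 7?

Monthly rate r = 12.5%/12 = 1.04167% = 0.0104167.
Each month: B ← B·(1+r) − £120.00.
Month 1: interest £22.14; balance after payment £2,027.14.
Month 2: interest £21.12; balance after payment £1,928.25.
Month 3: interest £20.09; balance after payment £1,828.34.
Month 4: interest £19.05; balance after payment £1,727.38.
Month 5: interest £17.99; balance after payment £1,625.38.
Month 6: interest £16.93; balance after payment £1,522.31.
Month 7: interest £15.86; balance after payment £1,418.16.

£1,418.16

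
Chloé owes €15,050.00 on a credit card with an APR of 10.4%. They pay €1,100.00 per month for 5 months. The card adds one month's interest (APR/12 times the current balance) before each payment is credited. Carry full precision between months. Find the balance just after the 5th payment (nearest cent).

Monthly rate r = 10.4%/12 = 0.866667% = 0.00866667.
Each month: B ← B·(1+r) − €1,100.00.
Month 1: interest €130.43; balance after payment €14,080.43.
Month 2: interest €122.03; balance after payment €13,102.46.
Month 3: interest €113.55; balance after payment €12,116.02.
Month 4: interest €105.01; balance after payment €11,121.02.
Month 5: interest €96.38; balance after payment €10,117.41.

€10,117.41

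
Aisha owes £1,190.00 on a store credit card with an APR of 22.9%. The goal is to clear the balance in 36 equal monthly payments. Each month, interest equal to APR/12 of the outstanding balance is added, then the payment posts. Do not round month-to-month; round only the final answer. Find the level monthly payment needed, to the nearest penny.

Monthly rate r = 22.9%/12 = 1.90833% = 0.0190833.
Level-payment amortization: P = B₀·r / (1 − (1+r)^(−n)) = 1190.00·0.0190833 / (1 − 1.01908^(−36)).
Denominator 1 − (1+r)^(−36) = 0.493649973.
P = 22.7092 / 0.493649973 ≈ 46.00.

£46.00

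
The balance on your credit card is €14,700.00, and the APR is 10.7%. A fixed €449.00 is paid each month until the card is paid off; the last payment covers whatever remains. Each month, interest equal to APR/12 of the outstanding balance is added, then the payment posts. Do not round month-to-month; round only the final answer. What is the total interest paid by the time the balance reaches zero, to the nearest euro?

Monthly rate r = 10.7%/12 = 0.891667% = 0.00891667.
Payoff takes n = ⌈−ln(1 − rB₀/P)/ln(1+r)⌉ = ⌈38.887⌉ = 39 payments; the last is €398.55.
Total paid = 38·€449.00 + €398.55 = €17,460.55.
Total interest = total paid − principal = €17,460.55 − €14,700.00 = €2,760.55.

€2,761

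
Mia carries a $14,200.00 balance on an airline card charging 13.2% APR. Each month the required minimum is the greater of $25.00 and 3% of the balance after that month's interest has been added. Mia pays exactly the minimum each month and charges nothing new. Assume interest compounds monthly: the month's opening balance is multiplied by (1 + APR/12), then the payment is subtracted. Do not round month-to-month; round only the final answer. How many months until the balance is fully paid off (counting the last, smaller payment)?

188 months

Monthly rate r = 13.2%/12 = 1.1% = 0.011.
While 3% of the post-interest balance exceeds $25.00, each month B ← (B·(1+r))·(1 − 0.03), i.e. B shrinks by the factor (1+r)·0.97 = 0.98067.
This holds for months 1–146. Entering month 147 the balance is $821.54; 3% of the post-interest balance is now below $25.00, so the flat $25.00 minimum applies from here.
From month 147 a fixed $25.00 at rate r clears $821.54 in 42 more payments. Total: 146 + 42 = 188 months.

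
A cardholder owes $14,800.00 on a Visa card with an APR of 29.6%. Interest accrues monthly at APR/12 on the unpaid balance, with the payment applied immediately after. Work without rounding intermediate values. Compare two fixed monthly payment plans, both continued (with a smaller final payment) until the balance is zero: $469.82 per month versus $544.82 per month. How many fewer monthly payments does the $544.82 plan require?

16 fewer payments

Monthly rate r = 29.6%/12 = 2.46667% = 0.0246667.
At $469.82/mo: n = ⌈−ln(1 − rB₀/P)/ln(1+r)⌉ = 62 payments (last $277.73); total interest = total paid − $14,800.00 = $14,136.75.
At $544.82/mo: 46 payments (last $277.54); total interest $9,994.44.
Payments saved = 62 − 46 = 16.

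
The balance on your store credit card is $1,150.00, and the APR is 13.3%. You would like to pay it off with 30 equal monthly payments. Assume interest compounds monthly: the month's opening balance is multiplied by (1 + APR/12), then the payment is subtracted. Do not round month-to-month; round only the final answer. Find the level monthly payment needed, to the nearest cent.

$45.27

Monthly rate r = 13.3%/12 = 1.10833% = 0.0110833.
Level-payment amortization: P = B₀·r / (1 − (1+r)^(−n)) = 1150.00·0.0110833 / (1 − 1.01108^(−30)).
Denominator 1 − (1+r)^(−30) = 0.28155843.
P = 12.7458 / 0.28155843 ≈ 45.27.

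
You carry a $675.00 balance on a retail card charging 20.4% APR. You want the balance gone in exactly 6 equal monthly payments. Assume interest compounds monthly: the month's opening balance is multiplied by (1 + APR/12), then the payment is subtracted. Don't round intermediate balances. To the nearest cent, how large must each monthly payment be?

Monthly rate r = 20.4%/12 = 1.7% = 0.017.
Level-payment amortization: P = B₀·r / (1 − (1+r)^(−n)) = 675.00·0.017 / (1 − 1.017^(−6)).
Denominator 1 − (1+r)^(−6) = 0.0961959513.
P = 11.475 / 0.0961959513 ≈ 119.29.

$119.29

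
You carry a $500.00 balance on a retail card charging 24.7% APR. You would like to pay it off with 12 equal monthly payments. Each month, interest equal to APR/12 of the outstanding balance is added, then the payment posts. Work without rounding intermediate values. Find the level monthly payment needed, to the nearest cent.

$47.45

Monthly rate r = 24.7%/12 = 2.05833% = 0.0205833.
Level-payment amortization: P = B₀·r / (1 − (1+r)^(−n)) = 500.00·0.0205833 / (1 − 1.02058^(−12)).
Denominator 1 − (1+r)^(−12) = 0.21689799.
P = 10.2917 / 0.21689799 ≈ 47.45.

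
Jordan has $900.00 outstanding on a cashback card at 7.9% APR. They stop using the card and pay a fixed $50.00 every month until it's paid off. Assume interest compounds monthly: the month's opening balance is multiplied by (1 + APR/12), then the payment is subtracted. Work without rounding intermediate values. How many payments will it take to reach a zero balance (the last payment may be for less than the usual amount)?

20 months

Monthly rate r = 7.9%/12 = 0.658333% = 0.00658333.
Recurrence: B ← B·(1+r) − $50.00.
Month 1: interest $5.92; balance after payment $855.92.
Month 2: interest $5.63; balance after payment $811.56.
Closed form: n = −ln(1 − rB₀/P)/ln(1+r) = −ln(0.8815)/ln(1.00658) ≈ 19.222, so the balance reaches zero during payment 20.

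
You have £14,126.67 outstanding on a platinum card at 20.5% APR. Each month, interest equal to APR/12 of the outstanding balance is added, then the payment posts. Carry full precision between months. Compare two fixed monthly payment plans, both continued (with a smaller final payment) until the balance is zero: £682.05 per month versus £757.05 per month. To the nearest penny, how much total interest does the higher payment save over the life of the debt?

Monthly rate r = 20.5%/12 = 1.70833% = 0.0170833.
At £682.05/mo: n = ⌈−ln(1 − rB₀/P)/ln(1+r)⌉ = 26 payments (last £533.22); total interest = total paid − £14,126.67 = £3,457.80.
At £757.05/mo: 23 payments (last £502.32); total interest £3,030.75.
Interest saved = £3,457.80 − £3,030.75 = £427.05.

£427.05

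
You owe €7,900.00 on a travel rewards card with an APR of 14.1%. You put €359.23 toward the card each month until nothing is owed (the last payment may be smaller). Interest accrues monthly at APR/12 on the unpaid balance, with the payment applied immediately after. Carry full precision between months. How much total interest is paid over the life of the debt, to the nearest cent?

€1,293.68

Monthly rate r = 14.1%/12 = 1.175% = 0.01175.
Payoff takes n = ⌈−ln(1 − rB₀/P)/ln(1+r)⌉ = ⌈25.591⌉ = 26 payments; the last is €212.93.
Total paid = 25·€359.23 + €212.93 = €9,193.68.
Total interest = total paid − principal = €9,193.68 − €7,900.00 = €1,293.68.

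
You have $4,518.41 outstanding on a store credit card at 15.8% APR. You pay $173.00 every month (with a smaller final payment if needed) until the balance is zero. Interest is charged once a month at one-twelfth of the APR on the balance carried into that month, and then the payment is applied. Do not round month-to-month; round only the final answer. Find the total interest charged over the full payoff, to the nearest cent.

$1,055.32

Monthly rate r = 15.8%/12 = 1.31667% = 0.0131667.
Payoff takes n = ⌈−ln(1 − rB₀/P)/ln(1+r)⌉ = ⌈32.217⌉ = 33 payments; the last is $37.73.
Total paid = 32·$173.00 + $37.73 = $5,573.73.
Total interest = total paid − principal = $5,573.73 − $4,518.41 = $1,055.32.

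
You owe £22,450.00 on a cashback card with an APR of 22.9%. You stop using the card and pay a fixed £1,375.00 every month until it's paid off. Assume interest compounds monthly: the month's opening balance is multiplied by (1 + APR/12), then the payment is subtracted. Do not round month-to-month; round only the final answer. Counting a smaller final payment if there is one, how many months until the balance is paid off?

20 payments

Monthly rate r = 22.9%/12 = 1.90833% = 0.0190833.
Recurrence: B ← B·(1+r) − £1,375.00.
Month 1: interest £428.42; balance after payment £21,503.42.
Month 2: interest £410.36; balance after payment £20,538.78.
Closed form: n = −ln(1 − rB₀/P)/ln(1+r) = −ln(0.68842)/ln(1.01908) ≈ 19.751, so the balance reaches zero during payment 20.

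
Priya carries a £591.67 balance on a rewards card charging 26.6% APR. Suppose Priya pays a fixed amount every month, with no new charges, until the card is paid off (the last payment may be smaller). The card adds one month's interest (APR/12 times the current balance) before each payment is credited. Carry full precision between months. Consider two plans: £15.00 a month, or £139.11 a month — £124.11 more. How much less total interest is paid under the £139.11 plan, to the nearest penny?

Monthly rate r = 26.6%/12 = 2.21667% = 0.0221667.
At £15.00/mo: n = ⌈−ln(1 − rB₀/P)/ln(1+r)⌉ = 95 payments (last £9.21); total interest = total paid − £591.67 = £827.54.
At £139.11/mo: 5 payments (last £72.25); total interest £37.02.
Interest saved = £827.54 − £37.02 = £790.52.

£790.52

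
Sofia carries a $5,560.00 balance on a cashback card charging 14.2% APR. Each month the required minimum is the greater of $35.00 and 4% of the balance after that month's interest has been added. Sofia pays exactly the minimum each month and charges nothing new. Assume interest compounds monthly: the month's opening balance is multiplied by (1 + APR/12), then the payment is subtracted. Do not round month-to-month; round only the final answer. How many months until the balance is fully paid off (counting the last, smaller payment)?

94 months

Monthly rate r = 14.2%/12 = 1.18333% = 0.0118333.
While 4% of the post-interest balance exceeds $35.00, each month B ← (B·(1+r))·(1 − 0.04), i.e. B shrinks by the factor (1+r)·0.96 = 0.97136.
This holds for months 1–65. Entering month 66 the balance is $840.99; 4% of the post-interest balance is now below $35.00, so the flat $35.00 minimum applies from here.
From month 66 a fixed $35.00 at rate r clears $840.99 in 29 more payments. Total: 65 + 29 = 94 months.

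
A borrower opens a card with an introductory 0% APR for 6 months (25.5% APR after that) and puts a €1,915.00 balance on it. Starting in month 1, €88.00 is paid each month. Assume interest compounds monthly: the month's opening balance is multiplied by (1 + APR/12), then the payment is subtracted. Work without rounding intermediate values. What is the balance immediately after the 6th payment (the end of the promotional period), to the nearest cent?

€1,387.00

Promo months 1–6 at r₀ = 0%/12 = 0; months 7+ at r₁ = 25.5%/12 = 0.02125.
After month 6 (no interest yet): B = €1,915.00 − 6·€88.00 = €1,387.00.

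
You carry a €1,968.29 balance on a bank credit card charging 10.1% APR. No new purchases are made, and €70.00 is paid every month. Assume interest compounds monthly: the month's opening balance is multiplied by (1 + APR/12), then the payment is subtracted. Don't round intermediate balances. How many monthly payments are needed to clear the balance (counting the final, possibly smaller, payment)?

Monthly rate r = 10.1%/12 = 0.841667% = 0.00841667.
Recurrence: B ← B·(1+r) − €70.00.
Month 1: interest €16.57; balance after payment €1,914.86.
Month 2: interest €16.12; balance after payment €1,860.97.
Closed form: n = −ln(1 − rB₀/P)/ln(1+r) = −ln(0.76334)/ln(1.00842) ≈ 32.221, so the balance reaches zero during payment 33.

33 payments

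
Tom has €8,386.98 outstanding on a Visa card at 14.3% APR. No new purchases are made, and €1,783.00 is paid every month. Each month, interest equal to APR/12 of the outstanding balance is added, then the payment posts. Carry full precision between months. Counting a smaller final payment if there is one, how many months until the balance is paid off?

Monthly rate r = 14.3%/12 = 1.19167% = 0.0119167.
Recurrence: B ← B·(1+r) − €1,783.00.
Month 1: interest €99.94; balance after payment €6,703.92.
Month 2: interest €79.89; balance after payment €5,000.81.
Month 3: interest €59.59; balance after payment €3,277.41.
Month 4: interest €39.06; balance after payment €1,533.46.
Month 5: interest €18.27; balance after payment €0.00.

5 months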